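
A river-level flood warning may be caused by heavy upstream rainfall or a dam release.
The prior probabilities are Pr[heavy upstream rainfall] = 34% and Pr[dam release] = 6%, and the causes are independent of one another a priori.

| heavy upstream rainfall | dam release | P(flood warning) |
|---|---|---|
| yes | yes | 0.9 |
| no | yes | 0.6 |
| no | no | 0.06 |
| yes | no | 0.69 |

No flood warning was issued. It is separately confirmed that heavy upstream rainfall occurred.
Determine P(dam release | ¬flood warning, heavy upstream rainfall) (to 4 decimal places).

P(dam release | ¬flood warning, heavy upstream rainfall) ≈ 0.0202

Weight on dam release=true, given the evidence: 0.1*0.06 = 0.006000
Denominator P(¬flood warning | heavy upstream rainfall): 0.31*0.94 + 0.1*0.06 = 0.297400
P(dam release | ¬flood warning, heavy upstream rainfall) = 0.006000/0.297400 ≈ 0.0202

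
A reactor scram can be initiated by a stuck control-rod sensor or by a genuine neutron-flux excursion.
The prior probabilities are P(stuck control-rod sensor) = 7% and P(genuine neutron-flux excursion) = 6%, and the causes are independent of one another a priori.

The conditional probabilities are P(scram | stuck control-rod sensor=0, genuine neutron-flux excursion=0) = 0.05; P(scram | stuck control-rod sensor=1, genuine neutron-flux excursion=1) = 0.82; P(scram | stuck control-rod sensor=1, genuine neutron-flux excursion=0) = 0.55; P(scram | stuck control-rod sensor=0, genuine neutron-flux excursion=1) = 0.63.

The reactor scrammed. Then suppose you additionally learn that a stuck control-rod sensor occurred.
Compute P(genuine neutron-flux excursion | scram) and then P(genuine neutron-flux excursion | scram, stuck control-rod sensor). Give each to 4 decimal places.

P(genuine neutron-flux excursion | scram) ≈ 0.3257; P(genuine neutron-flux excursion | scram, stuck control-rod sensor) ≈ 0.0869

Weight on genuine neutron-flux excursion=true, given the evidence: 0.035154 + 0.003444 = 0.038598
Denominator P(scram): 0.05*0.93*0.94 + 0.63*0.93*0.06 + 0.55*0.07*0.94 + 0.82*0.07*0.06 = 0.118498
Posterior = 0.038598 / 0.118498 ≈ 0.3257

Now condition on the additional information:
By total probability over both values of genuine neutron-flux excursion:
  P(scram | stuck control-rod sensor) = 0.55*0.94 + 0.82*0.06
        = 0.517000 + 0.049200 = 0.566200
Configurations with genuine neutron-flux excursion contribute 0.049200, so
  P(genuine neutron-flux excursion | scram, stuck control-rod sensor) = 0.049200 / 0.566200 ≈ 0.0869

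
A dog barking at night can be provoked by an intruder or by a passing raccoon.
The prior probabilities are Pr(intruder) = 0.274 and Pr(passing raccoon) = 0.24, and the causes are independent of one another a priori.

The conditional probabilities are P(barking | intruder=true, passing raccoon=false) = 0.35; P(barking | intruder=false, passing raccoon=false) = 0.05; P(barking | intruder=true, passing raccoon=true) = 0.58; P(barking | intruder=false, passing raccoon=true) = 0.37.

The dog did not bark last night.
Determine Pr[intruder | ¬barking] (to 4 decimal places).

Pr[intruder | ¬barking] ≈ 0.2045

P(¬barking) = 0.95·0.726·0.76 + 0.63·0.726·0.24 + 0.65·0.274·0.76 + 0.42·0.274·0.24 = 0.524172 + 0.109771 + 0.135356 + 0.027619 = 0.796918
Restricting to configurations with intruder present: 0.135356 + 0.027619 = 0.162975.
Hence the posterior is 0.162975/0.796918 ≈ 0.2045.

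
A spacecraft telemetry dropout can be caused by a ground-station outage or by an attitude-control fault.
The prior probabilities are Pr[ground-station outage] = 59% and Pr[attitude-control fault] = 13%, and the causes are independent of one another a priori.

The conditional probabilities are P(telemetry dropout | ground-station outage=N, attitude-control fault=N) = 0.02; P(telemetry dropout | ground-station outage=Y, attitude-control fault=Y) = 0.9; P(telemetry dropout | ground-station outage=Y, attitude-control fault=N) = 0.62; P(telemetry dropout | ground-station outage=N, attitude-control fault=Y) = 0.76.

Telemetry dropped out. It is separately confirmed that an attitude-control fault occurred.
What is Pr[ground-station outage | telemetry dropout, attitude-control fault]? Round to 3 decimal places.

Pr[ground-station outage | telemetry dropout, attitude-control fault] ≈ 0.630

P(telemetry dropout | attitude-control fault) = 0.76·0.41 + 0.9·0.59 = 0.311600 + 0.531000 = 0.842600
The ground-station outage-present share is 0.9·0.59 = 0.531000.
So P(ground-station outage | telemetry dropout, attitude-control fault) = 0.531000/0.842600 ≈ 0.630.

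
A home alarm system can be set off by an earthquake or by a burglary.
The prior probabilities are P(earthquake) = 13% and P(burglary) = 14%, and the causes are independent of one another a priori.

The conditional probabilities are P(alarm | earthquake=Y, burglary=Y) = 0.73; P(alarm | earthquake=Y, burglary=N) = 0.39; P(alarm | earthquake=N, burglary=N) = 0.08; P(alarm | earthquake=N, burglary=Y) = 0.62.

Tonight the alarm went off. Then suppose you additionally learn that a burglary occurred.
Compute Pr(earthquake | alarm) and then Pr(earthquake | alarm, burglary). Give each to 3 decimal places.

Pr(earthquake | alarm) ≈ 0.296; Pr(earthquake | alarm, burglary) ≈ 0.150

For the numerator, keep only earthquake=true terms: 0.043602 + 0.013286 = 0.056888
Normalizer over all consistent configurations: 0.08·0.87·0.86 + 0.62·0.87·0.14 + 0.39·0.13·0.86 + 0.73·0.13·0.14 = 0.192260
Posterior = 0.056888 / 0.192260 ≈ 0.296

Now also conditioning on burglary=true:
P(alarm | burglary) = 0.62*0.87 + 0.73*0.13 = 0.539400 + 0.094900 = 0.634300
Of this, 0.094900 comes from 0.73*0.13 (the earthquake=true cases).
Hence the posterior is 0.094900/0.634300 ≈ 0.150.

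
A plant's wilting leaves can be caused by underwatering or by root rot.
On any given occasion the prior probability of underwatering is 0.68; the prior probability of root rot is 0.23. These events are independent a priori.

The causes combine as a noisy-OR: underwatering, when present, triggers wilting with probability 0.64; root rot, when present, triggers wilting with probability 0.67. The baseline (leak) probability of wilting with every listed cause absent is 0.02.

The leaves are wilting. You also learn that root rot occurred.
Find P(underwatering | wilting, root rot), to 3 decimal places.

P(underwatering | wilting, root rot) ≈ 0.735

Under noisy-OR, P(wilting | causes) = 1 − (1−0.02)·∏(1−qᵢ) over the active causes.
Numerator (weight on configurations with underwatering): 0.883576·0.68 = 0.600832
Denominator P(wilting | root rot): 0.6766·0.32 + 0.883576·0.68 = 0.817344
Posterior = 0.600832 / 0.817344 ≈ 0.735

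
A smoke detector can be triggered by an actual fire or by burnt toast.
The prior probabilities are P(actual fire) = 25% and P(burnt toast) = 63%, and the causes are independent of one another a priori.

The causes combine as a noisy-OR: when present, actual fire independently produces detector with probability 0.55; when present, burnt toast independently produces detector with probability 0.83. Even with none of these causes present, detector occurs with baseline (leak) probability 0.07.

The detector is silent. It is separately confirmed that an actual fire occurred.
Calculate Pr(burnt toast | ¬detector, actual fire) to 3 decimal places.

Pr(burnt toast | ¬detector, actual fire) ≈ 0.224

Under noisy-OR, P(detector | causes) = 1 − (1−0.07)·∏(1−qᵢ) over the active causes.
Sum P(¬detector|·) weighted by the priors over both values of burnt toast:
  P(¬detector | actual fire) = 0.4185·0.37 + 0.071145·0.63
        = 0.154845 + 0.044821 = 0.199666
Keeping only the burnt toast-present terms gives 0.044821, so
  P(burnt toast | ¬detector, actual fire) = 0.044821 / 0.199666 ≈ 0.224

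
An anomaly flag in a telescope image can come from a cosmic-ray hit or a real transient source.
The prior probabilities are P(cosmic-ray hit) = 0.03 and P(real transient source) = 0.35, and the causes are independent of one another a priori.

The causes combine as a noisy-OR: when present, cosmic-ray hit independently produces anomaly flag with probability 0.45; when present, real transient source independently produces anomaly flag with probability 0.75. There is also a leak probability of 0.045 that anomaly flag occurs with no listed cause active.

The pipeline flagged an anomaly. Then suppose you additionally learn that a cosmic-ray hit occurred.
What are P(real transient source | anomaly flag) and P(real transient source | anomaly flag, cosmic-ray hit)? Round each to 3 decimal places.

P(real transient source | anomaly flag) ≈ 0.877; P(real transient source | anomaly flag, cosmic-ray hit) ≈ 0.496

Under noisy-OR, P(anomaly flag | causes) = 1 − (1−0.045)·∏(1−qᵢ) over the active causes.
Enumerate the 4 (cosmic-ray hit, real transient source) configurations and weight by the priors:
  P(anomaly flag) = 0.045×0.97×0.65 + 0.76125×0.97×0.35 + 0.47475×0.03×0.65 + 0.868688×0.03×0.35
        = 0.028372 + 0.258444 + 0.009258 + 0.009121 = 0.305195
Keeping only the real transient source-present terms gives 0.267565, so
  P(real transient source | anomaly flag) = 0.267565 / 0.305195 ≈ 0.877

Now condition on the additional information:
Sum P(anomaly flag|·) weighted by the priors over both values of real transient source:
  P(anomaly flag | cosmic-ray hit) = 0.47475*0.65 + 0.868688*0.35
        = 0.308588 + 0.304041 = 0.612629
The terms with real transient source present sum to 0.304041, so
  P(real transient source | anomaly flag, cosmic-ray hit) = 0.304041 / 0.612629 ≈ 0.496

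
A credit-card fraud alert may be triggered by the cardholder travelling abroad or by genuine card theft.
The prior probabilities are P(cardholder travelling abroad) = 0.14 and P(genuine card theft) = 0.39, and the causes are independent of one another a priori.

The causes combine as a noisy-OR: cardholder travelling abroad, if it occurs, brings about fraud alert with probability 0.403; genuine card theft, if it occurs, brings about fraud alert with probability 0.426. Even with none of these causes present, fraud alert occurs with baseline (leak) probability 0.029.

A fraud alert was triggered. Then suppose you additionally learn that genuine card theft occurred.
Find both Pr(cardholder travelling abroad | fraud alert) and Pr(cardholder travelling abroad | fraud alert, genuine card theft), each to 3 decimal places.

Pr(cardholder travelling abroad | fraud alert) ≈ 0.306; Pr(cardholder travelling abroad | fraud alert, genuine card theft) ≈ 0.197

Under noisy-OR, P(fraud alert | causes) = 1 − (1−0.029)·∏(1−qᵢ) over the active causes.
P(fraud alert) = 0.029×0.86×0.61 + 0.442646×0.86×0.39 + 0.420313×0.14×0.61 + 0.66726×0.14×0.39 = 0.015213 + 0.148463 + 0.035895 + 0.036432 = 0.236003
The cardholder travelling abroad-present share is 0.035895 + 0.036432 = 0.072327.
Hence the posterior is 0.072327/0.236003 ≈ 0.306.

With the extra evidence:
P(fraud alert | genuine card theft) = 0.442646*0.86 + 0.66726*0.14 = 0.380676 + 0.093416 = 0.474092
The cardholder travelling abroad-present share is 0.66726*0.14 = 0.093416.
P(cardholder travelling abroad | fraud alert, genuine card theft) = 0.093416 / 0.474092 ≈ 0.197
— genuine card theft explains away the evidence for cardholder travelling abroad.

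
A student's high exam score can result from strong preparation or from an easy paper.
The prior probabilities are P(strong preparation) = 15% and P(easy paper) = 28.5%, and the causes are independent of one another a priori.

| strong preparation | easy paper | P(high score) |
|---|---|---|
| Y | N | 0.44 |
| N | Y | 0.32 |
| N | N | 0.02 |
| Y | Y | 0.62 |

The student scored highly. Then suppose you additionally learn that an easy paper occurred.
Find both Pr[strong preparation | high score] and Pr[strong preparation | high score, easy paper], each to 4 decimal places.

P(high score) = 0.02*0.85*0.715 + 0.32*0.85*0.285 + 0.44*0.15*0.715 + 0.62*0.15*0.285 = 0.012155 + 0.077520 + 0.047190 + 0.026505 = 0.163370
The strong preparation-present share is 0.047190 + 0.026505 = 0.073695.
Hence the posterior is 0.073695/0.163370 ≈ 0.4511.

Now condition on the additional information:
P(high score | easy paper) = 0.32*0.85 + 0.62*0.15 = 0.272000 + 0.093000 = 0.365000
Of this, 0.093000 comes from 0.62*0.15 (the strong preparation=true cases).
So P(strong preparation | high score, easy paper) = 0.093000/0.365000 ≈ 0.2548.
Conditioning on easy paper lowers the posterior on strong preparation: the classic explaining-away effect in a common-effect structure.

Pr[strong preparation | high score] ≈ 0.4511; Pr[strong preparation | high score, easy paper] ≈ 0.2548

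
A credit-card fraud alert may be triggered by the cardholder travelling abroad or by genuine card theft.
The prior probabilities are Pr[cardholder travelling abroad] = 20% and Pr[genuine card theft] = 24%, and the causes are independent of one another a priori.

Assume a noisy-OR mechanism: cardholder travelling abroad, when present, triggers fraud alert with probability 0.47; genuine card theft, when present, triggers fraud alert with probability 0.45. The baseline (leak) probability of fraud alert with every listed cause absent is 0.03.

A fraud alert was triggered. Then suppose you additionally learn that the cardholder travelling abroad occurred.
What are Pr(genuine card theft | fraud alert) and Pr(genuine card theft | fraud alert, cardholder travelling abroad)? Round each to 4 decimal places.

Pr(genuine card theft | fraud alert) ≈ 0.5738; Pr(genuine card theft | fraud alert, cardholder travelling abroad) ≈ 0.3179

Under noisy-OR, P(fraud alert | causes) = 1 − (1−0.03)·∏(1−qᵢ) over the active causes.
Sum P(fraud alert|·) weighted by the priors over the 4 (cardholder travelling abroad, genuine card theft) configurations:
  P(fraud alert) = 0.03×0.8×0.76 + 0.4665×0.8×0.24 + 0.4859×0.2×0.76 + 0.717245×0.2×0.24
        = 0.018240 + 0.089568 + 0.073857 + 0.034428 = 0.216093
Keeping only the genuine card theft-present terms gives 0.123996, so
  P(genuine card theft | fraud alert) = 0.123996 / 0.216093 ≈ 0.5738

With the extra evidence:
P(fraud alert | cardholder travelling abroad) = 0.4859×0.76 + 0.717245×0.24 = 0.369284 + 0.172139 = 0.541423
The genuine card theft-present share is 0.717245×0.24 = 0.172139.
Hence the posterior is 0.172139/0.541423 ≈ 0.3179.
This is intercausal reasoning (explaining away): once cardholder travelling abroad accounts for the fraud alert, genuine card theft becomes less likely.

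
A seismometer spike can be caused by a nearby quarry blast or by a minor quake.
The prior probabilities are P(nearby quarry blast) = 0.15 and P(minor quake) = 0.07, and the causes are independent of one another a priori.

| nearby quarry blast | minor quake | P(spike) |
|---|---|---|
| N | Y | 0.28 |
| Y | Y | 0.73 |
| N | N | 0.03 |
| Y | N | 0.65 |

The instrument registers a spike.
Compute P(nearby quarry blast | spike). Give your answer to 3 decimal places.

P(nearby quarry blast | spike) ≈ 0.709

For the numerator, keep only nearby quarry blast=true terms: 0.090675 + 0.007665 = 0.098340
Denominator P(spike): 0.03·0.85·0.93 + 0.28·0.85·0.07 + 0.65·0.15·0.93 + 0.73·0.15·0.07 = 0.138715
Posterior = 0.098340 / 0.138715 ≈ 0.709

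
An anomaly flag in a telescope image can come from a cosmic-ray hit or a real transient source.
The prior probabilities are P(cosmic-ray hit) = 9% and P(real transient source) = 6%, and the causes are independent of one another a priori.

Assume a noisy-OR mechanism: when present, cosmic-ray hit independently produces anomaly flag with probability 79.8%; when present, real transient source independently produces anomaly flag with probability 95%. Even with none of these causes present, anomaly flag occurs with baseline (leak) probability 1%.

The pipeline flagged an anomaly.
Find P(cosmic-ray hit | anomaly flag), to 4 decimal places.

Under noisy-OR, P(anomaly flag | causes) = 1 − (1−0.01)·∏(1−qᵢ) over the active causes.
Weight on cosmic-ray hit=true, given the evidence: 0.067682 + 0.005346 = 0.073028
Normalizer over all consistent configurations: 0.01×0.91×0.94 + 0.9505×0.91×0.06 + 0.80002×0.09×0.94 + 0.990001×0.09×0.06 = 0.133479
P(cosmic-ray hit | anomaly flag) = 0.073028/0.133479 ≈ 0.5471

P(cosmic-ray hit | anomaly flag) ≈ 0.5471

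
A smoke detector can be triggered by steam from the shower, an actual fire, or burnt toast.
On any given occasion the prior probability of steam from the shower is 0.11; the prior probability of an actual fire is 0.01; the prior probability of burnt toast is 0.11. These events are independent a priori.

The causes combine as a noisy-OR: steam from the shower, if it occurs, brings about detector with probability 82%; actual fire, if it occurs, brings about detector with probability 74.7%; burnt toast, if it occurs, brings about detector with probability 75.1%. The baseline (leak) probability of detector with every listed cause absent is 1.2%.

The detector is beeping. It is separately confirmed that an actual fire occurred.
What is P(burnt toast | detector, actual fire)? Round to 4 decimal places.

Under noisy-OR, P(detector | causes) = 1 − (1−0.012)·∏(1−qᵢ) over the active causes.
P(detector | actual fire) = 0.750036*0.89*0.89 + 0.937759*0.89*0.11 + 0.955006*0.11*0.89 + 0.988797*0.11*0.11 = 0.594104 + 0.091807 + 0.093495 + 0.011964 = 0.791370
Restricting to configurations with burnt toast present: 0.091807 + 0.011964 = 0.103771.
Hence the posterior is 0.103771/0.791370 ≈ 0.1311.

P(burnt toast | detector, actual fire) ≈ 0.1311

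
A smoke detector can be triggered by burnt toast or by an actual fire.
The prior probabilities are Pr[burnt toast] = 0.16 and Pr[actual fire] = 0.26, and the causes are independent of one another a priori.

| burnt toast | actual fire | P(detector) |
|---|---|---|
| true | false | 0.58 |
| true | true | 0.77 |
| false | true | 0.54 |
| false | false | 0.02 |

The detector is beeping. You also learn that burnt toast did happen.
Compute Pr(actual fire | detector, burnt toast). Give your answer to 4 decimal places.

Pr(actual fire | detector, burnt toast) ≈ 0.3181

Enumerate both values of actual fire and weight by the priors:
  P(detector | burnt toast) = 0.58×0.74 + 0.77×0.26
        = 0.429200 + 0.200200 = 0.629400
Configurations with actual fire contribute 0.200200, so
  P(actual fire | detector, burnt toast) = 0.200200 / 0.629400 ≈ 0.3181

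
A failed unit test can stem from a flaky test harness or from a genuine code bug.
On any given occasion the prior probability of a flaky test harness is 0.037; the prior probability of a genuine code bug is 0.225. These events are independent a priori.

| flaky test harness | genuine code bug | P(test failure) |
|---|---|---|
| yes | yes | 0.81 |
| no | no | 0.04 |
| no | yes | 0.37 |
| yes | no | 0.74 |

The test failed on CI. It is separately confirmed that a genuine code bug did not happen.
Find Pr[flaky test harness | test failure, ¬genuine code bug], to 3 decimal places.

P(test failure | ¬genuine code bug) = 0.04·0.963 + 0.74·0.037 = 0.038520 + 0.027380 = 0.065900
The flaky test harness-present share is 0.74·0.037 = 0.027380.
Hence the posterior is 0.027380/0.065900 ≈ 0.415.

Pr[flaky test harness | test failure, ¬genuine code bug] ≈ 0.415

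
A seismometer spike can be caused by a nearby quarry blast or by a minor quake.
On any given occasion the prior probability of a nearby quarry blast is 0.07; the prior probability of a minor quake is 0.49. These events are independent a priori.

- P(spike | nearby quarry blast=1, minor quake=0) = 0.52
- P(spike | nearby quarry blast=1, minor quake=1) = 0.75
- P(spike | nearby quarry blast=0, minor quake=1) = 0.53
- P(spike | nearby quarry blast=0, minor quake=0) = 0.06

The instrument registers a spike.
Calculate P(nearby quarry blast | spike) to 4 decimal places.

Enumerate the 4 (nearby quarry blast, minor quake) configurations and weight by the priors:
  P(spike) = 0.06*0.93*0.51 + 0.53*0.93*0.49 + 0.52*0.07*0.51 + 0.75*0.07*0.49
        = 0.028458 + 0.241521 + 0.018564 + 0.025725 = 0.314268
The terms with nearby quarry blast present sum to 0.044289, so
  P(nearby quarry blast | spike) = 0.044289 / 0.314268 ≈ 0.1409

P(nearby quarry blast | spike) ≈ 0.1409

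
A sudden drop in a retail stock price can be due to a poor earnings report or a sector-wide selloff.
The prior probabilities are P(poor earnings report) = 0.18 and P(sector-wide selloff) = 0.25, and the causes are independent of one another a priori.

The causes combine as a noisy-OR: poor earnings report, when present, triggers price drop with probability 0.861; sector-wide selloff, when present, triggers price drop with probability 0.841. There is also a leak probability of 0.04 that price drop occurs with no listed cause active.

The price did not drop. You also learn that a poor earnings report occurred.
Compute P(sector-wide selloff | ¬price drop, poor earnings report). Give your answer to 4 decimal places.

Under noisy-OR, P(price drop | causes) = 1 − (1−0.04)·∏(1−qᵢ) over the active causes.
P(¬price drop | poor earnings report) = 0.13344×0.75 + 0.021217×0.25 = 0.100080 + 0.005304 = 0.105384
The sector-wide selloff-present share is 0.021217×0.25 = 0.005304.
Hence the posterior is 0.005304/0.105384 ≈ 0.0503.

P(sector-wide selloff | ¬price drop, poor earnings report) ≈ 0.0503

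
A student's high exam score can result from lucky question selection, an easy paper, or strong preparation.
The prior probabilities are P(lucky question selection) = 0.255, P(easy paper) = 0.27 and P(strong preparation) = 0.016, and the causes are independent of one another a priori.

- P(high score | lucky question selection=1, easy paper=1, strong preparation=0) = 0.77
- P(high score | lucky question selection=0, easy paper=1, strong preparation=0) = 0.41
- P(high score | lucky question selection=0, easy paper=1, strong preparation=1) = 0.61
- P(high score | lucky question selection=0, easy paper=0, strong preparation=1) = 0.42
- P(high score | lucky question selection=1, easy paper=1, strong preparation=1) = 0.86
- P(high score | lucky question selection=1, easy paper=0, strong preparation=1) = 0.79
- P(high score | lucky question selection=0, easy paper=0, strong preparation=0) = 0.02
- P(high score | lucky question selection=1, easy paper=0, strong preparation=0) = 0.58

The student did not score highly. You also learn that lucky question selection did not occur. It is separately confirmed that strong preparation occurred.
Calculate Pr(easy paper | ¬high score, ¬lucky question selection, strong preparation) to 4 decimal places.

Pr(easy paper | ¬high score, ¬lucky question selection, strong preparation) ≈ 0.1992

Numerator (weight on configurations with easy paper): 0.39*0.27 = 0.105300
Denominator P(¬high score | ¬lucky question selection, strong preparation): 0.58*0.73 + 0.39*0.27 = 0.528700
Posterior = 0.105300 / 0.528700 ≈ 0.1992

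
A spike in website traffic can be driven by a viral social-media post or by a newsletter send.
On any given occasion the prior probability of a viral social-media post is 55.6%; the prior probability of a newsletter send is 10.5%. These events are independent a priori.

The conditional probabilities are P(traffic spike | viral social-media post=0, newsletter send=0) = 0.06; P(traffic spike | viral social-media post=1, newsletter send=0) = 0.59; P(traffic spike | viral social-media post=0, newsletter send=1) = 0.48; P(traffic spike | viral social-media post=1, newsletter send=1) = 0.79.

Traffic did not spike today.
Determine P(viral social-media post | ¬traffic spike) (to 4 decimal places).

Sum P(¬traffic spike|·) weighted by the priors over the 4 (viral social-media post, newsletter send) configurations:
  P(¬traffic spike) = 0.94*0.444*0.895 + 0.52*0.444*0.105 + 0.41*0.556*0.895 + 0.21*0.556*0.105
        = 0.373537 + 0.024242 + 0.204024 + 0.012260 = 0.614063
Keeping only the viral social-media post-present terms gives 0.216284, so
  P(viral social-media post | ¬traffic spike) = 0.216284 / 0.614063 ≈ 0.3522

P(viral social-media post | ¬traffic spike) ≈ 0.3522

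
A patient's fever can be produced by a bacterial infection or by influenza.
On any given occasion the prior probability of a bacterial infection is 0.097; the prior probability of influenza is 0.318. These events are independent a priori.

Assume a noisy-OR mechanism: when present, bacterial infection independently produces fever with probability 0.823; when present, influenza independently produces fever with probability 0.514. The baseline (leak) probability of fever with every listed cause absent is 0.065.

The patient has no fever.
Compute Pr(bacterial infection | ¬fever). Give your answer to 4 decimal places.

Under noisy-OR, P(fever | causes) = 1 − (1−0.065)·∏(1−qᵢ) over the active causes.
P(¬fever) = 0.935*0.903*0.682 + 0.45441*0.903*0.318 + 0.165495*0.097*0.682 + 0.080431*0.097*0.318 = 0.575816 + 0.130486 + 0.010948 + 0.002481 = 0.719731
Of this, 0.013429 comes from 0.010948 + 0.002481 (the bacterial infection=true cases).
Hence the posterior is 0.013429/0.719731 ≈ 0.0187.

Pr(bacterial infection | ¬fever) ≈ 0.0187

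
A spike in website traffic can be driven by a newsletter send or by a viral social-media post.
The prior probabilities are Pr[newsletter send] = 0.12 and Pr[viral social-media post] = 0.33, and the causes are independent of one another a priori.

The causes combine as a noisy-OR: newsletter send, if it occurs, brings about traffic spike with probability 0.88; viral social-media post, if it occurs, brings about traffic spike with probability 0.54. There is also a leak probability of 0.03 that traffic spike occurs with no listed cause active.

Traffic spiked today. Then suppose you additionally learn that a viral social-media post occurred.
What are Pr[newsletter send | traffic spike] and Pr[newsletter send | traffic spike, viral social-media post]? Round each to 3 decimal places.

Pr[newsletter send | traffic spike] ≈ 0.378; Pr[newsletter send | traffic spike, viral social-media post] ≈ 0.189

Under noisy-OR, P(traffic spike | causes) = 1 − (1−0.03)·∏(1−qᵢ) over the active causes.
For the numerator, keep only newsletter send=true terms: 0.071041 + 0.037480 = 0.108521
The normalizing constant is 0.03·0.88·0.67 + 0.5538·0.88·0.33 + 0.8836·0.12·0.67 + 0.946456·0.12·0.33 = 0.287033
Posterior = 0.108521 / 0.287033 ≈ 0.378

With the extra evidence:
Sum P(traffic spike|·) weighted by the priors over both values of newsletter send:
  P(traffic spike | viral social-media post) = 0.5538*0.88 + 0.946456*0.12
        = 0.487344 + 0.113575 = 0.600919
Keeping only the newsletter send-present terms gives 0.113575, so
  P(newsletter send | traffic spike, viral social-media post) = 0.113575 / 0.600919 ≈ 0.189
Conditioning on viral social-media post lowers the posterior on newsletter send: the classic explaining-away effect in a common-effect structure.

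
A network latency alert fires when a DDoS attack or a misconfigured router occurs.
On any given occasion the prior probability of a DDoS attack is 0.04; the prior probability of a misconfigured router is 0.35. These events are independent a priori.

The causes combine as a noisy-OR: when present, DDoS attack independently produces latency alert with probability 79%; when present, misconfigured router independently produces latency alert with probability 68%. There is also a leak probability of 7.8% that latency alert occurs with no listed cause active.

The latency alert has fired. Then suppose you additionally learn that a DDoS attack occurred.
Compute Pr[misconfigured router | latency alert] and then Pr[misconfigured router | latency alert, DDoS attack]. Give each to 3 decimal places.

Under noisy-OR, P(latency alert | causes) = 1 − (1−0.078)·∏(1−qᵢ) over the active causes.
P(latency alert) = 0.078*0.96*0.65 + 0.70496*0.96*0.35 + 0.80638*0.04*0.65 + 0.938042*0.04*0.35 = 0.048672 + 0.236867 + 0.020966 + 0.013133 = 0.319638
Restricting to configurations with misconfigured router present: 0.236867 + 0.013133 = 0.250000.
Hence the posterior is 0.250000/0.319638 ≈ 0.782.

With the extra evidence:
P(latency alert | DDoS attack) = 0.80638*0.65 + 0.938042*0.35 = 0.524147 + 0.328315 = 0.852462
Restricting to configurations with misconfigured router present: 0.938042*0.35 = 0.328315.
So P(misconfigured router | latency alert, DDoS attack) = 0.328315/0.852462 ≈ 0.385.
The drop from 0.782 to 0.385 is the explaining-away (discounting) effect.

Pr[misconfigured router | latency alert] ≈ 0.782; Pr[misconfigured router | latency alert, DDoS attack] ≈ 0.385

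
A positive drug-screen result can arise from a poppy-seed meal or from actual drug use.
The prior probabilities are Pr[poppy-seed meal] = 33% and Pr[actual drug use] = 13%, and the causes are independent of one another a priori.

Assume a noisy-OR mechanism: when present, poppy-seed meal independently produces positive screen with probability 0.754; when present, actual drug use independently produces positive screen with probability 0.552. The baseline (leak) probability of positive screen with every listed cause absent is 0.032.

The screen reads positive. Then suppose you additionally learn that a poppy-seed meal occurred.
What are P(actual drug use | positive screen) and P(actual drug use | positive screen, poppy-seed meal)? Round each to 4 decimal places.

Under noisy-OR, P(positive screen | causes) = 1 − (1−0.032)·∏(1−qᵢ) over the active causes.
Numerator (weight on configurations with actual drug use): 0.049328 + 0.038323 = 0.087651
Normalizer over all consistent configurations: 0.032×0.67×0.87 + 0.566336×0.67×0.13 + 0.761872×0.33×0.87 + 0.893319×0.33×0.13 = 0.325037
Posterior = 0.087651 / 0.325037 ≈ 0.2697

Now condition on the additional information:
By total probability over both values of actual drug use:
  P(positive screen | poppy-seed meal) = 0.761872×0.87 + 0.893319×0.13
        = 0.662829 + 0.116131 = 0.778960
The terms with actual drug use present sum to 0.116131, so
  P(actual drug use | positive screen, poppy-seed meal) = 0.116131 / 0.778960 ≈ 0.1491
Conditioning on poppy-seed meal lowers the posterior on actual drug use: the classic explaining-away effect in a common-effect structure.

P(actual drug use | positive screen) ≈ 0.2697; P(actual drug use | positive screen, poppy-seed meal) ≈ 0.1491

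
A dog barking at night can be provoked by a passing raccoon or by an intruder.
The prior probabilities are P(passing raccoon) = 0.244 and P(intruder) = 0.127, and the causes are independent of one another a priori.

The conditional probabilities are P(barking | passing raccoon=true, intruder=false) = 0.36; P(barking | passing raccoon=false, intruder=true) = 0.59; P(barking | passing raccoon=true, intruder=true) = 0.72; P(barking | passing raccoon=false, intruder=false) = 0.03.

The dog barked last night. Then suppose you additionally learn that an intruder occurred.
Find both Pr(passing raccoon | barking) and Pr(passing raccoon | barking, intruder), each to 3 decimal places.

P(barking) = 0.03*0.756*0.873 + 0.59*0.756*0.127 + 0.36*0.244*0.873 + 0.72*0.244*0.127 = 0.019800 + 0.056647 + 0.076684 + 0.022311 = 0.175442
Of this, 0.098995 comes from 0.076684 + 0.022311 (the passing raccoon=true cases).
P(passing raccoon | barking) = 0.098995 / 0.175442 ≈ 0.564

Now condition on the additional information:
P(barking | intruder) = 0.59*0.756 + 0.72*0.244 = 0.446040 + 0.175680 = 0.621720
The passing raccoon-present share is 0.72*0.244 = 0.175680.
P(passing raccoon | barking, intruder) = 0.175680 / 0.621720 ≈ 0.283

Pr(passing raccoon | barking) ≈ 0.564; Pr(passing raccoon | barking, intruder) ≈ 0.283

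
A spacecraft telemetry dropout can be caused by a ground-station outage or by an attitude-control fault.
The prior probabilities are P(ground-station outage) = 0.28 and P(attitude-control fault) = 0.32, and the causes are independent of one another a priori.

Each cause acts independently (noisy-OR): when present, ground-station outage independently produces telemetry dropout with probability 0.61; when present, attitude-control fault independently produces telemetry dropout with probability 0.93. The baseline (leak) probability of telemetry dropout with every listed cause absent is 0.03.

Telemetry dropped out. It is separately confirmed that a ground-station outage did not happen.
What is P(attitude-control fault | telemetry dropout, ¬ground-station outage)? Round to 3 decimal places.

P(attitude-control fault | telemetry dropout, ¬ground-station outage) ≈ 0.936

Under noisy-OR, P(telemetry dropout | causes) = 1 − (1−0.03)·∏(1−qᵢ) over the active causes.
By total probability over both values of attitude-control fault:
  P(telemetry dropout | ¬ground-station outage) = 0.03·0.68 + 0.9321·0.32
        = 0.020400 + 0.298272 = 0.318672
The terms with attitude-control fault present sum to 0.298272, so
  P(attitude-control fault | telemetry dropout, ¬ground-station outage) = 0.298272 / 0.318672 ≈ 0.936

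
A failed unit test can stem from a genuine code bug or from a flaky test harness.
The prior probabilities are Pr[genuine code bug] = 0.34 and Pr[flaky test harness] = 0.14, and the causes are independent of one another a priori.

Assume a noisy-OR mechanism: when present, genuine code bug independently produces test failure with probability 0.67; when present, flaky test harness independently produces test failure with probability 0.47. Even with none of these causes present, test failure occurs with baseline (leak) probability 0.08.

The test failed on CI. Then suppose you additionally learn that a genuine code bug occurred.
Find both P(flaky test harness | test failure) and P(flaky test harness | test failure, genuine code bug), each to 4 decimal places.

P(flaky test harness | test failure) ≈ 0.2595; P(flaky test harness | test failure, genuine code bug) ≈ 0.1640

Under noisy-OR, P(test failure | causes) = 1 − (1−0.08)·∏(1−qᵢ) over the active causes.
Enumerate the 4 (genuine code bug, flaky test harness) configurations and weight by the priors:
  P(test failure) = 0.08×0.66×0.86 + 0.5124×0.66×0.14 + 0.6964×0.34×0.86 + 0.839092×0.34×0.14
        = 0.045408 + 0.047346 + 0.203627 + 0.039941 = 0.336322
The terms with flaky test harness present sum to 0.087287, so
  P(flaky test harness | test failure) = 0.087287 / 0.336322 ≈ 0.2595

With the extra evidence:
P(test failure | genuine code bug) = 0.6964·0.86 + 0.839092·0.14 = 0.598904 + 0.117473 = 0.716377
Restricting to configurations with flaky test harness present: 0.839092·0.14 = 0.117473.
Hence the posterior is 0.117473/0.716377 ≈ 0.1640.
This is intercausal reasoning (explaining away): once genuine code bug accounts for the test failure, flaky test harness becomes less likely.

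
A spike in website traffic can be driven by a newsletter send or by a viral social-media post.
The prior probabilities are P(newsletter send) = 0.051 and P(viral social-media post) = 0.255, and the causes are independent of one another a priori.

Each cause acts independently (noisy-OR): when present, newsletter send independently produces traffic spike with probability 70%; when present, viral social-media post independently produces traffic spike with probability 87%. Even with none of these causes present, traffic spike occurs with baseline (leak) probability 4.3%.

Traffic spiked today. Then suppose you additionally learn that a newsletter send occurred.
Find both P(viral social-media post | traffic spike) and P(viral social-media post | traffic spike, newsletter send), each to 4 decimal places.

P(viral social-media post | traffic spike) ≈ 0.7961; P(viral social-media post | traffic spike, newsletter send) ≈ 0.3161

Under noisy-OR, P(traffic spike | causes) = 1 − (1−0.043)·∏(1−qᵢ) over the active causes.
By total probability over the 4 (newsletter send, viral social-media post) configurations:
  P(traffic spike) = 0.043×0.949×0.745 + 0.87559×0.949×0.255 + 0.7129×0.051×0.745 + 0.962677×0.051×0.255
        = 0.030401 + 0.211888 + 0.027087 + 0.012520 = 0.281896
Keeping only the viral social-media post-present terms gives 0.224408, so
  P(viral social-media post | traffic spike) = 0.224408 / 0.281896 ≈ 0.7961

Now condition on the additional information:
For the numerator, keep only viral social-media post=true terms: 0.962677×0.255 = 0.245483
Denominator P(traffic spike | newsletter send): 0.7129×0.745 + 0.962677×0.255 = 0.776593
P(viral social-media post | traffic spike, newsletter send) = 0.245483/0.776593 ≈ 0.3161
The drop from 0.7961 to 0.3161 is the explaining-away (discounting) effect.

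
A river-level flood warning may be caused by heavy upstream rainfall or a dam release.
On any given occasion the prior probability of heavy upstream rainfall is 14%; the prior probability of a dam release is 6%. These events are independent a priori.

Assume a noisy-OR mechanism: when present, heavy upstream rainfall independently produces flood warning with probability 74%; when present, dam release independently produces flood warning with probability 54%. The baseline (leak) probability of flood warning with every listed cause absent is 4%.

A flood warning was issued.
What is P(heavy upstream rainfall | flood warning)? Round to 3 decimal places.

Under noisy-OR, P(flood warning | causes) = 1 − (1−0.04)·∏(1−qᵢ) over the active causes.
Numerator (weight on configurations with heavy upstream rainfall): 0.098753 + 0.007436 = 0.106189
Normalizer over all consistent configurations: 0.04·0.86·0.94 + 0.5584·0.86·0.06 + 0.7504·0.14·0.94 + 0.885184·0.14·0.06 = 0.167338
P(heavy upstream rainfall | flood warning) = 0.106189/0.167338 ≈ 0.635

P(heavy upstream rainfall | flood warning) ≈ 0.635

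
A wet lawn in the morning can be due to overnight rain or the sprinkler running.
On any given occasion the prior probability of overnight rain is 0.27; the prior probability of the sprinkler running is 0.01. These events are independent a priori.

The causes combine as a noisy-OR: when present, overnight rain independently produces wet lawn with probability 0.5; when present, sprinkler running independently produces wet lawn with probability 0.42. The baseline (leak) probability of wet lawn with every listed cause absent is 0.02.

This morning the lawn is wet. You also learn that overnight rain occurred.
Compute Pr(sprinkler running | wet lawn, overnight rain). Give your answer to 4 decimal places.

Under noisy-OR, P(wet lawn | causes) = 1 − (1−0.02)·∏(1−qᵢ) over the active causes.
Enumerate both values of sprinkler running and weight by the priors:
  P(wet lawn | overnight rain) = 0.51×0.99 + 0.7158×0.01
        = 0.504900 + 0.007158 = 0.512058
Configurations with sprinkler running contribute 0.007158, so
  P(sprinkler running | wet lawn, overnight rain) = 0.007158 / 0.512058 ≈ 0.0140

Pr(sprinkler running | wet lawn, overnight rain) ≈ 0.0140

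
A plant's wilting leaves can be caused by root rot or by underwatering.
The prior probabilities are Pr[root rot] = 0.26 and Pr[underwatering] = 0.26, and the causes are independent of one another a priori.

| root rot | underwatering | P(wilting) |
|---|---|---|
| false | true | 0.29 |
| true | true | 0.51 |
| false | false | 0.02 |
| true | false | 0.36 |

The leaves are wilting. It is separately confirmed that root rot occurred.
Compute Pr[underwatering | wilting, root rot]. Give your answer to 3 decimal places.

Pr[underwatering | wilting, root rot] ≈ 0.332

P(wilting | root rot) = 0.36*0.74 + 0.51*0.26 = 0.266400 + 0.132600 = 0.399000
Of this, 0.132600 comes from 0.51*0.26 (the underwatering=true cases).
P(underwatering | wilting, root rot) = 0.132600 / 0.399000 ≈ 0.332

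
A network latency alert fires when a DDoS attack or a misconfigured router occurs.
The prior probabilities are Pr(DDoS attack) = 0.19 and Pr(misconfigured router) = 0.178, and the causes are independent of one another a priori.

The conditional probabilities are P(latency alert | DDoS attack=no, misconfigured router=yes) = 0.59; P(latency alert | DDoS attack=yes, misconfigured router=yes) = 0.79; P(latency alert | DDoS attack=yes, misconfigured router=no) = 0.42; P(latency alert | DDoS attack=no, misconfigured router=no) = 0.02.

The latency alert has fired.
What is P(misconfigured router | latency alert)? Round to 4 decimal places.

P(latency alert) = 0.02*0.81*0.822 + 0.59*0.81*0.178 + 0.42*0.19*0.822 + 0.79*0.19*0.178 = 0.013316 + 0.085066 + 0.065596 + 0.026718 = 0.190696
The misconfigured router-present share is 0.085066 + 0.026718 = 0.111784.
P(misconfigured router | latency alert) = 0.111784 / 0.190696 ≈ 0.5862

P(misconfigured router | latency alert) ≈ 0.5862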